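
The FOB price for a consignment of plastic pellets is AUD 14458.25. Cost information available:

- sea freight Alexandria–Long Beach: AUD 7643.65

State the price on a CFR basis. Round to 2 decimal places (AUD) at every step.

CFR price: AUD 22101.90

From FOB to CFR, the seller additionally bears: freight.
CFR price = 14458.25 + 7643.65 = 22101.90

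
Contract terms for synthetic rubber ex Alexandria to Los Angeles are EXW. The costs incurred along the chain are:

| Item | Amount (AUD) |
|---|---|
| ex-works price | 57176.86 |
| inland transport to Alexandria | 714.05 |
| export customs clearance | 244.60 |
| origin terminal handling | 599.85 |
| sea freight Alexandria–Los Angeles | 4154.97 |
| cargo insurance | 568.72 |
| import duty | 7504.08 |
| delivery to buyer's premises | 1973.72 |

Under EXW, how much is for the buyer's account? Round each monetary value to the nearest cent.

Buyer's account: AUD 15759.99

EXW: the seller makes goods available at their premises; the buyer bears all onward costs.
Seller's account: goods 57176.86 = 57176.86
Buyer's account: inland to port 714.05 + export clearance 244.60 + origin terminal 599.85 + freight 4154.97 + insurance 568.72 + duty 7504.08 + delivery 1973.72 = 15759.99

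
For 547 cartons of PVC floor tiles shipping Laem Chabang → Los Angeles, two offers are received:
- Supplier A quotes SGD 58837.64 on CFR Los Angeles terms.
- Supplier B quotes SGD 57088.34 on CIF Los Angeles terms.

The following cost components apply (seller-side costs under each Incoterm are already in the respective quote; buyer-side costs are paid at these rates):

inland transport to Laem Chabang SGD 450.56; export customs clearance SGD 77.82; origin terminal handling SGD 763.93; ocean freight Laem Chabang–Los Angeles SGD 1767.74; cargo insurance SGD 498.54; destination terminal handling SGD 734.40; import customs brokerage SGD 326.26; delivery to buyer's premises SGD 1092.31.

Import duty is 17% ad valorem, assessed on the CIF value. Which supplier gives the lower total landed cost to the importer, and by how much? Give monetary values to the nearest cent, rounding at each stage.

Supplier A (CFR):
CIF value = CFR price + insurance = 58837.64 + 498.54 = 59336.18
Import duty = 59336.18 × 17% = 10087.15
Buyer bears (A): 498.54 + 734.40 + 326.26 + 1092.31 = 2651.51
Landed cost (A) = invoice 58837.64 + 2651.51 + duty 10087.15 = 71576.30
Supplier B (CIF):
The CIF price already equals the CIF value: 57088.34
Import duty = 57088.34 × 17% = 9705.02
Buyer bears (B): 734.40 + 326.26 + 1092.31 = 2152.97
Landed cost (B) = invoice 57088.34 + 2152.97 + duty 9705.02 = 68946.33
Difference = |71576.30 − 68946.33| = 2629.97

Supplier B is cheaper by SGD 2629.97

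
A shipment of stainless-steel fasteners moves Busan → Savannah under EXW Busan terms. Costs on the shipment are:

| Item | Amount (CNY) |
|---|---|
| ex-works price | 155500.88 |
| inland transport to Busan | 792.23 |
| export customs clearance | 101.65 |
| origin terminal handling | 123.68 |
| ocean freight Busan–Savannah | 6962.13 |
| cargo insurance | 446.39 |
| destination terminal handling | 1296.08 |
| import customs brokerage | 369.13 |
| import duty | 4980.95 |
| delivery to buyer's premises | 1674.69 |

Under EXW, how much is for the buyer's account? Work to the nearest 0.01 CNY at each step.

Buyer's account: CNY 16746.93

EXW: the seller makes goods available at their premises; the buyer bears all onward costs.
Seller's account: goods 155500.88 = 155500.88
Buyer's account: inland to port 792.23 + export clearance 101.65 + origin terminal 123.68 + freight 6962.13 + insurance 446.39 + destination terminal 1296.08 + brokerage 369.13 + duty 4980.95 + delivery 1674.69 = 16746.93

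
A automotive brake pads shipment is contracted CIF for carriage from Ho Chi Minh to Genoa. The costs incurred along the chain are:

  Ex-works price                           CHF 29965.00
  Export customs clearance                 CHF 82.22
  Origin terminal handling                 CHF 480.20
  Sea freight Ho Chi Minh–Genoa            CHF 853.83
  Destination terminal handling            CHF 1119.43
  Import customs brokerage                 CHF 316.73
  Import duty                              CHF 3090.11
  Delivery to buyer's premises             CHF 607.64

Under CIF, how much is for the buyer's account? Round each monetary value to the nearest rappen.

CIF: the seller pays costs through ocean freight and marine insurance to the destination port.
Seller's account: goods 29965.00 + export clearance 82.22 + origin terminal 480.20 + freight 853.83 = 31381.25
Buyer's account: destination terminal 1119.43 + brokerage 316.73 + duty 3090.11 + delivery 607.64 = 5133.91

Buyer's account: CHF 5133.91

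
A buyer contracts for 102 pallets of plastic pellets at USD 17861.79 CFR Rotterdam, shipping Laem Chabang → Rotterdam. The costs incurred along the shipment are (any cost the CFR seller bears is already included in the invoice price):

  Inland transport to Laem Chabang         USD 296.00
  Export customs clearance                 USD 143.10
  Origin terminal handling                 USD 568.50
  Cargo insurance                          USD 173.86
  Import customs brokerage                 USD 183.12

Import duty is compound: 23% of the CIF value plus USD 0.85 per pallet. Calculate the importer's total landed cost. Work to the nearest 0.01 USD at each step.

CFR: the seller pays costs through ocean freight to the destination port, but not insurance.
Already in the invoice (seller's account under CFR): inland to port, export clearance, origin terminal — exclude.
CIF value = CFR price + insurance = 17861.79 + 173.86 = 18035.65
Ad valorem component: 18035.65 × 23% = 4148.20
Specific component: 102 × 0.85 = 86.70
Import duty = 4148.20 + 86.70 = 4234.90
Buyer bears: insurance 173.86 + brokerage 183.12 + duty 4234.90 = 4591.88
Landed cost = invoice 17861.79 + 4591.88 = 22453.67

Total landed cost: USD 22453.67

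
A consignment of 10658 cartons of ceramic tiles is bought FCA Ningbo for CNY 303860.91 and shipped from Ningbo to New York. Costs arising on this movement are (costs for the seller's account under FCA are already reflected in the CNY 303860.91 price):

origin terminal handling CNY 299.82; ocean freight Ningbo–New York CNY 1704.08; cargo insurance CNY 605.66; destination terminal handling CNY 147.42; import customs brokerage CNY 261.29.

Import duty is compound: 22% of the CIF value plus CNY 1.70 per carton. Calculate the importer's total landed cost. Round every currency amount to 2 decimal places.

Total landed cost: CNY 392421.28

FCA: the seller delivers export-cleared goods to the carrier; the buyer bears costs from that point.
CIF value = FCA price + origin terminal + freight + insurance = 303860.91 + 299.82 + 1704.08 + 605.66 = 306470.47
Ad valorem component: 306470.47 × 22% = 67423.50
Specific component: 10658 × 1.70 = 18118.60
Import duty = 67423.50 + 18118.60 = 85542.10
Buyer bears: origin terminal 299.82 + freight 1704.08 + insurance 605.66 + destination terminal 147.42 + brokerage 261.29 + duty 85542.10 = 88560.37
Landed cost = invoice 303860.91 + 88560.37 = 392421.28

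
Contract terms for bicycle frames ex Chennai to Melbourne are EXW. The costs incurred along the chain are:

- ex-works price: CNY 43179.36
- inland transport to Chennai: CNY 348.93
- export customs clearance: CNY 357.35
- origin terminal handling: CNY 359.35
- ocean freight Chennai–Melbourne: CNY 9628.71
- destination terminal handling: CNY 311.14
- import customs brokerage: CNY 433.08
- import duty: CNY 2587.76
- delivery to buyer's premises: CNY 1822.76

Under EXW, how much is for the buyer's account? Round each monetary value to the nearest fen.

EXW: the seller makes goods available at their premises; the buyer bears all onward costs.
Seller's account: goods 43179.36 = 43179.36
Buyer's account: inland to port 348.93 + export clearance 357.35 + origin terminal 359.35 + freight 9628.71 + destination terminal 311.14 + brokerage 433.08 + duty 2587.76 + delivery 1822.76 = 15849.08

Buyer's account: CNY 15849.08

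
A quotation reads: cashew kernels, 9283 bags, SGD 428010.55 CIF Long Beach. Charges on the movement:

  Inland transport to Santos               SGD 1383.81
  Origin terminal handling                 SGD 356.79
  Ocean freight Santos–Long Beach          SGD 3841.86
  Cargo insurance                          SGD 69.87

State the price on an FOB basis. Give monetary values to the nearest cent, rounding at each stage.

Not relevant to the conversion: origin terminal, inland to port — on the seller under both CIF and FOB; already in the CIF price and stays in the FOB price.
From CIF to FOB, the seller no longer bears: freight, insurance.
FOB price = 428010.55 − 3841.86 − 69.87 = 424098.82

FOB price: SGD 424098.82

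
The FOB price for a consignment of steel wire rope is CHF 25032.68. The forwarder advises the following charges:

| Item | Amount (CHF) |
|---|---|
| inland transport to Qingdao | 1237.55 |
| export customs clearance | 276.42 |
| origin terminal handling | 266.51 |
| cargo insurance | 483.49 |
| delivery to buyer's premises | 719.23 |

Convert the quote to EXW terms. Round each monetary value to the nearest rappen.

EXW price: CHF 23252.20

Not relevant to the conversion: insurance, delivery — on the buyer under both terms; not part of either seller's price.
From FOB to EXW, the seller no longer bears: inland to port, export clearance, origin terminal.
EXW price = 25032.68 − 1237.55 − 276.42 − 266.51 = 23252.20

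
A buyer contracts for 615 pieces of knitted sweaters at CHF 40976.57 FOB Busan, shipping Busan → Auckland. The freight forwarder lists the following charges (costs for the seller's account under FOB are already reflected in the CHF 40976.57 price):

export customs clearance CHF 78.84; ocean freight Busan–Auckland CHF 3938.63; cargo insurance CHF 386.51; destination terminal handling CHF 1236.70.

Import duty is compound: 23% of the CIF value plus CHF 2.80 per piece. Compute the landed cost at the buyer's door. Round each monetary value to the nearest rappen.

Total landed cost: CHF 58679.80

FOB: the seller bears costs until goods are on board at the origin port; the buyer bears freight, insurance and all costs thereafter.
Already in the invoice (seller's account under FOB): export clearance — exclude.
CIF value = FOB price + freight + insurance = 40976.57 + 3938.63 + 386.51 = 45301.71
Ad valorem component: 45301.71 × 23% = 10419.39
Specific component: 615 × 2.80 = 1722.00
Import duty = 10419.39 + 1722.00 = 12141.39
Buyer bears: freight 3938.63 + insurance 386.51 + destination terminal 1236.70 + duty 12141.39 = 17703.23
Landed cost = invoice 40976.57 + 17703.23 = 58679.80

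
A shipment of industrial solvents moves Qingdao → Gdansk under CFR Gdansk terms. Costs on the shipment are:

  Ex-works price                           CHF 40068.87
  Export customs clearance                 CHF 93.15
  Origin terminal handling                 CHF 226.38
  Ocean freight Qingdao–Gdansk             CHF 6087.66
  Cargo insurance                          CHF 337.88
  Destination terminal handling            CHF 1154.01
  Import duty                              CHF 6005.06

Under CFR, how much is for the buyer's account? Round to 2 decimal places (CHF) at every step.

Buyer's account: CHF 7496.95

CFR: the seller pays costs through ocean freight to the destination port, but not insurance.
Seller's account: goods 40068.87 + export clearance 93.15 + origin terminal 226.38 + freight 6087.66 = 46476.06
Buyer's account: insurance 337.88 + destination terminal 1154.01 + duty 6005.06 = 7496.95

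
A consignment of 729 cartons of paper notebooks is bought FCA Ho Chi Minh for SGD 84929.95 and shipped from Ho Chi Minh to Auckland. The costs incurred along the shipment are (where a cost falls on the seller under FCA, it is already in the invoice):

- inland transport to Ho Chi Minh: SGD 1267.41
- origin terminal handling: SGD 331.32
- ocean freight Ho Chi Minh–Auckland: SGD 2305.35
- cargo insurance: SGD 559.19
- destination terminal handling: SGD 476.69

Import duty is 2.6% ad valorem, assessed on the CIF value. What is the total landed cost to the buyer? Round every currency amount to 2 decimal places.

Total landed cost: SGD 90893.77

FCA: the seller delivers export-cleared goods to the carrier; the buyer bears costs from that point.
Already in the invoice (seller's account under FCA): inland to port — exclude.
CIF value = FCA price + origin terminal + freight + insurance = 84929.95 + 331.32 + 2305.35 + 559.19 = 88125.81
Import duty = 88125.81 × 2.6% = 2291.27
Buyer bears: origin terminal 331.32 + freight 2305.35 + insurance 559.19 + destination terminal 476.69 + duty 2291.27 = 5963.82
Landed cost = invoice 84929.95 + 5963.82 = 90893.77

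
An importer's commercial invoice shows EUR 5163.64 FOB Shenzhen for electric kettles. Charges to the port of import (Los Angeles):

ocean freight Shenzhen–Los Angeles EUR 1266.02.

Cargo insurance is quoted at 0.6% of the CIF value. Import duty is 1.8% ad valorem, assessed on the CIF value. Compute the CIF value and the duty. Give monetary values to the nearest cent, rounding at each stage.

CIF value: EUR 6468.47; import duty: EUR 116.43

Let C be the CIF value. C = FOB price + freight + 0.6% × C
C − 0.6% × C = 5163.64 + 1266.02
0.994 × C = 6429.66
C = 6429.66 / 0.994 = 6468.47
Insurance premium = 0.6% × 6468.47 = 38.81
Import duty = 6468.47 × 1.8% = 116.43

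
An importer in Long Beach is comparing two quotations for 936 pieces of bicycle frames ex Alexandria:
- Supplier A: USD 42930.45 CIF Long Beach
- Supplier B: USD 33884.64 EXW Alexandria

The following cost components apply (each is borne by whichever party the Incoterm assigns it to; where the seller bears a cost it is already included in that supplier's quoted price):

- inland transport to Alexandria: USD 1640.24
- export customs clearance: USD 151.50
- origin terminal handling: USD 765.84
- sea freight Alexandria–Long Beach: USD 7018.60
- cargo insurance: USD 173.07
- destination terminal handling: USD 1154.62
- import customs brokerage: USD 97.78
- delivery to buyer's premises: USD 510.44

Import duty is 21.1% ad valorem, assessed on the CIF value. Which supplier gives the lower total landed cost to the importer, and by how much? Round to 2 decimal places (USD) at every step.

Supplier A (CIF):
The CIF price already equals the CIF value: 42930.45
Import duty = 42930.45 × 21.1% = 9058.32
Buyer bears (A): 1154.62 + 97.78 + 510.44 = 1762.84
Landed cost (A) = invoice 42930.45 + 1762.84 + duty 9058.32 = 53751.61
Supplier B (EXW):
CIF value = EXW price + inland to port + export clearance + origin terminal + freight + insurance = 33884.64 + 1640.24 + 151.50 + 765.84 + 7018.60 + 173.07 = 43633.89
Import duty = 43633.89 × 21.1% = 9206.75
Buyer bears (B): 1640.24 + 151.50 + 765.84 + 7018.60 + 173.07 + 1154.62 + 97.78 + 510.44 = 11512.09
Landed cost (B) = invoice 33884.64 + 11512.09 + duty 9206.75 = 54603.48
Difference = |53751.61 − 54603.48| = 851.87

Supplier A is cheaper by USD 851.87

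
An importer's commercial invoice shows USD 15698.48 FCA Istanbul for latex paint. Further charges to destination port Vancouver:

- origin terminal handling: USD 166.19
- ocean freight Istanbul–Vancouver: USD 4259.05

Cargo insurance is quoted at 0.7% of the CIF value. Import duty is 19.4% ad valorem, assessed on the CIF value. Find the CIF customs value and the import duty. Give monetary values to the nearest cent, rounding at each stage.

CIF value: USD 20265.58; import duty: USD 3931.52

Let C be the CIF value. C = FCA price + pre-shipment costs + freight + 0.7% × C
C − 0.7% × C = 15698.48 + 166.19 + 4259.05
0.993 × C = 20123.72
C = 20123.72 / 0.993 = 20265.58
Insurance premium = 0.7% × 20265.58 = 141.86
Import duty = 20265.58 × 19.4% = 3931.52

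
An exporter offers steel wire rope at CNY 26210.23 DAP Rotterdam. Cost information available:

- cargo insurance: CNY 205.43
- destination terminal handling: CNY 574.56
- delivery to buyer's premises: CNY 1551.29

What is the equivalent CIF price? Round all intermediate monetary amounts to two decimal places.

Not relevant to the conversion: insurance — on the seller under both DAP and CIF; already in the DAP price and stays in the CIF price.
From DAP to CIF, the seller no longer bears: destination terminal, delivery.
CIF price = 26210.23 − 574.56 − 1551.29 = 24084.38

CIF price: CNY 24084.38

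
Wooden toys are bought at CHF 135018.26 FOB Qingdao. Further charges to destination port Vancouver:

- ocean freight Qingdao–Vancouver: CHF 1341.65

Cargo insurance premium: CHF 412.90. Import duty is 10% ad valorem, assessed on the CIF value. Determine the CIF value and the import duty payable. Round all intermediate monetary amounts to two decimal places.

CIF = FOB price + freight + insurance
CIF = 135018.26 + 1341.65 + 412.90 = 136772.81
Import duty = 136772.81 × 10% = 13677.28

CIF value: CHF 136772.81; import duty: CHF 13677.28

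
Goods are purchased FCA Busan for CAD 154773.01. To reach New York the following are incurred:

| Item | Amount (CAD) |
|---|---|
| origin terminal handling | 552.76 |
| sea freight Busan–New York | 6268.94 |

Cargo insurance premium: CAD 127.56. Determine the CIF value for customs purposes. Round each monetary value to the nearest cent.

CIF value: CAD 161722.27

CIF = FCA price + pre-shipment costs + freight + insurance
CIF = 154773.01 + 552.76 + 6268.94 + 127.56 = 161722.27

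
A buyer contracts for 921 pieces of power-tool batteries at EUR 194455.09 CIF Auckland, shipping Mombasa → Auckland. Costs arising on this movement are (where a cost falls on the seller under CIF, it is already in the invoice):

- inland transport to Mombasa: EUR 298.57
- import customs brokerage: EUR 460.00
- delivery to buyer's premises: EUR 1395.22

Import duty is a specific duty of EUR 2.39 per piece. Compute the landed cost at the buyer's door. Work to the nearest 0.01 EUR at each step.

CIF: the seller pays costs through ocean freight and marine insurance to the destination port.
Already in the invoice (seller's account under CIF): inland to port — exclude.
The CIF price already equals the CIF value: 194455.09
Import duty = 921 × 2.39 = 2201.19
Buyer bears: brokerage 460.00 + delivery 1395.22 + duty 2201.19 = 4056.41
Landed cost = invoice 194455.09 + 4056.41 = 198511.50

Total landed cost: EUR 198511.50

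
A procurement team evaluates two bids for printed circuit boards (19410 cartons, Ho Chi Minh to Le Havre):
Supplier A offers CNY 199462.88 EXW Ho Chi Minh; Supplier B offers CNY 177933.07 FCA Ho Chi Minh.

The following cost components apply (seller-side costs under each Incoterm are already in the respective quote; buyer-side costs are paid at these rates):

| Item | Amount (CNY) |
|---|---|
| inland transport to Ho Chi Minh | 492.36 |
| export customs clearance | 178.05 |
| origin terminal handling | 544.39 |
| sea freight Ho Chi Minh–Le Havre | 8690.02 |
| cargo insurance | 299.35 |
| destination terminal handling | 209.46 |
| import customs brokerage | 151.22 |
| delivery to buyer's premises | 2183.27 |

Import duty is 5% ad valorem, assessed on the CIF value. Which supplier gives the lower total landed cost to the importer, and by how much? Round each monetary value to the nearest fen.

Supplier B is cheaper by CNY 23310.23

Supplier A (EXW):
CIF value = EXW price + inland to port + export clearance + origin terminal + freight + insurance = 199462.88 + 492.36 + 178.05 + 544.39 + 8690.02 + 299.35 = 209667.05
Import duty = 209667.05 × 5% = 10483.35
Buyer bears (A): 492.36 + 178.05 + 544.39 + 8690.02 + 299.35 + 209.46 + 151.22 + 2183.27 = 12748.12
Landed cost (A) = invoice 199462.88 + 12748.12 + duty 10483.35 = 222694.35
Supplier B (FCA):
CIF value = FCA price + origin terminal + freight + insurance = 177933.07 + 544.39 + 8690.02 + 299.35 = 187466.83
Import duty = 187466.83 × 5% = 9373.34
Buyer bears (B): 544.39 + 8690.02 + 299.35 + 209.46 + 151.22 + 2183.27 = 12077.71
Landed cost (B) = invoice 177933.07 + 12077.71 + duty 9373.34 = 199384.12
Difference = |222694.35 − 199384.12| = 23310.23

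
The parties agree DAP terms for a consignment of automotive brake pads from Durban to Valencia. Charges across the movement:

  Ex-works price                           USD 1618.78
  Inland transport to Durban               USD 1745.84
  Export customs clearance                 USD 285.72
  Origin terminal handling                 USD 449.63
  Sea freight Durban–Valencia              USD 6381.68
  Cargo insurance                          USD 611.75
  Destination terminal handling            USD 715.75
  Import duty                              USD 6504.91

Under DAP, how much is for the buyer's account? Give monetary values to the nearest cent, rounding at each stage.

DAP: the seller bears all costs to the named destination except import duty and clearance.
Seller's account: goods 1618.78 + inland to port 1745.84 + export clearance 285.72 + origin terminal 449.63 + freight 6381.68 + insurance 611.75 + destination terminal 715.75 = 11809.15
Buyer's account: duty 6504.91 = 6504.91

Buyer's account: USD 6504.91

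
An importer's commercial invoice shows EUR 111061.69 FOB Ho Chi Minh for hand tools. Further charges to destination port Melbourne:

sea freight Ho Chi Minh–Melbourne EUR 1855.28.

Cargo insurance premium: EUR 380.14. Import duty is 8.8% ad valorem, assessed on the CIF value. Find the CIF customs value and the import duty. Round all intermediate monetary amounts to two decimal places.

CIF = FOB price + freight + insurance
CIF = 111061.69 + 1855.28 + 380.14 = 113297.11
Import duty = 113297.11 × 8.8% = 9970.15

CIF value: EUR 113297.11; import duty: EUR 9970.15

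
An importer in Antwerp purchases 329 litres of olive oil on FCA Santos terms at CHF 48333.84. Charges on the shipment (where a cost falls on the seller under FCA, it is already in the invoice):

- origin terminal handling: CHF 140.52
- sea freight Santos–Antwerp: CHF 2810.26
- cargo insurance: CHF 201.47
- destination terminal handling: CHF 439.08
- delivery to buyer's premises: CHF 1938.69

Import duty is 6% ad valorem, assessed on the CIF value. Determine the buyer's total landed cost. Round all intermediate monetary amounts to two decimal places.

Total landed cost: CHF 56953.03

FCA: the seller delivers export-cleared goods to the carrier; the buyer bears costs from that point.
CIF value = FCA price + origin terminal + freight + insurance = 48333.84 + 140.52 + 2810.26 + 201.47 = 51486.09
Import duty = 51486.09 × 6% = 3089.17
Buyer bears: origin terminal 140.52 + freight 2810.26 + insurance 201.47 + destination terminal 439.08 + delivery 1938.69 + duty 3089.17 = 8619.19
Landed cost = invoice 48333.84 + 8619.19 = 56953.03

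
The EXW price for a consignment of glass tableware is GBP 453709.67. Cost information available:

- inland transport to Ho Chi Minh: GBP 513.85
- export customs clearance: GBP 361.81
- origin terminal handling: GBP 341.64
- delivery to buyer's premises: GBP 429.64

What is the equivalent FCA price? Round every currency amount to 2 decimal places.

Not relevant to the conversion: delivery, origin terminal — on the buyer under both terms; not part of either seller's price.
From EXW to FCA, the seller additionally bears: inland to port, export clearance.
FCA price = 453709.67 + 513.85 + 361.81 = 454585.33

FCA price: GBP 454585.33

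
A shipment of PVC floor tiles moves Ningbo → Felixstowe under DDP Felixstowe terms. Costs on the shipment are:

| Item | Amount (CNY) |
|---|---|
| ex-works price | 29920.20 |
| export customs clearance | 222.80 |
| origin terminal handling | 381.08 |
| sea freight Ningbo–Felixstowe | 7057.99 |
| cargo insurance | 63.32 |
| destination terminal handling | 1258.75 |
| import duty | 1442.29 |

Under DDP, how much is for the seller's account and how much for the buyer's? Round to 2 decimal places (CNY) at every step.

DDP: the seller bears all costs including import duty.
Seller's account: goods 29920.20 + export clearance 222.80 + origin terminal 381.08 + freight 7057.99 + insurance 63.32 + destination terminal 1258.75 + duty 1442.29 = 40346.43
Buyer's account: 0.00

Seller: CNY 40346.43; buyer: CNY 0.00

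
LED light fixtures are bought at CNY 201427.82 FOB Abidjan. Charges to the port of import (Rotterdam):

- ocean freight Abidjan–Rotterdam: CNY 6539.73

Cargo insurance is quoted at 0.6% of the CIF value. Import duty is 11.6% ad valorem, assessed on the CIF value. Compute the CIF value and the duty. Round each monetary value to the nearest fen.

Let C be the CIF value. C = FOB price + freight + 0.6% × C
C − 0.6% × C = 201427.82 + 6539.73
0.994 × C = 207967.55
C = 207967.55 / 0.994 = 209222.89
Insurance premium = 0.6% × 209222.89 = 1255.34
Import duty = 209222.89 × 11.6% = 24269.86

CIF value: CNY 209222.89; import duty: CNY 24269.86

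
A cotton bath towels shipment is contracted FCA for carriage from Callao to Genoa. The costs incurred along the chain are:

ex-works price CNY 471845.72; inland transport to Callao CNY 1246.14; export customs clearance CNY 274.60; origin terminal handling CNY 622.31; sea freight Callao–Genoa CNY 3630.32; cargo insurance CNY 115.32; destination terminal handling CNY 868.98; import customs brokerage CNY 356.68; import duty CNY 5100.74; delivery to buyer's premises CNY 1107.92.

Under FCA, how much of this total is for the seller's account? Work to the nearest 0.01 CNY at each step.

FCA: the seller delivers export-cleared goods to the carrier; the buyer bears costs from that point.
Seller's account: goods 471845.72 + inland to port 1246.14 + export clearance 274.60 = 473366.46
Buyer's account: origin terminal 622.31 + freight 3630.32 + insurance 115.32 + destination terminal 868.98 + brokerage 356.68 + duty 5100.74 + delivery 1107.92 = 11802.27

Seller's account: CNY 473366.46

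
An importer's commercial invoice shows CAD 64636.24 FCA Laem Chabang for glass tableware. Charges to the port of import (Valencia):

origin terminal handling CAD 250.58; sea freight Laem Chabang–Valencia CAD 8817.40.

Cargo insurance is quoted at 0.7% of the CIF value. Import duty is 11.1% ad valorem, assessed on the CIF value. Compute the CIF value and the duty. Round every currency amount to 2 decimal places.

Let C be the CIF value. C = FCA price + pre-shipment costs + freight + 0.7% × C
C − 0.7% × C = 64636.24 + 250.58 + 8817.40
0.993 × C = 73704.22
C = 73704.22 / 0.993 = 74223.79
Insurance premium = 0.7% × 74223.79 = 519.57
Import duty = 74223.79 × 11.1% = 8238.84

CIF value: CAD 74223.79; import duty: CAD 8238.84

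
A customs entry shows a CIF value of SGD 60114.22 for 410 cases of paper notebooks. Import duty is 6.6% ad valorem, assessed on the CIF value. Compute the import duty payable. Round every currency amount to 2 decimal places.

Import duty = 60114.22 × 6.6% = 3967.54

Import duty: SGD 3967.54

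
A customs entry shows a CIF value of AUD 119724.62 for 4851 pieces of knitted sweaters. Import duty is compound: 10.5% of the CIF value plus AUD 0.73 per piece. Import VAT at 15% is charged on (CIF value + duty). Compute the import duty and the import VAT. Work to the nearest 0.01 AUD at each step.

Ad valorem component: 119724.62 × 10.5% = 12571.09
Specific component: 4851 × 0.73 = 3541.23
Import duty = 12571.09 + 3541.23 = 16112.32
VAT base = CIF + duty = 119724.62 + 16112.32 = 135836.94
Import VAT = 135836.94 × 15% = 20375.54

Import duty: AUD 16112.32; import VAT: AUD 20375.54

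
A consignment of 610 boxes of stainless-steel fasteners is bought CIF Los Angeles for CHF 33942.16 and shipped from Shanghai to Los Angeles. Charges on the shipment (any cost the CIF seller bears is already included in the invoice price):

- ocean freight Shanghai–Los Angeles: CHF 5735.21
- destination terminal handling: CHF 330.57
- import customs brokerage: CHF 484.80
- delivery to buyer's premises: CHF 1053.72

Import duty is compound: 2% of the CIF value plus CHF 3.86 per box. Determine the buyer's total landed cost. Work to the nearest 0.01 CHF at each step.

CIF: the seller pays costs through ocean freight and marine insurance to the destination port.
Already in the invoice (seller's account under CIF): freight — exclude.
The CIF price already equals the CIF value: 33942.16
Ad valorem component: 33942.16 × 2% = 678.84
Specific component: 610 × 3.86 = 2354.60
Import duty = 678.84 + 2354.60 = 3033.44
Buyer bears: destination terminal 330.57 + brokerage 484.80 + delivery 1053.72 + duty 3033.44 = 4902.53
Landed cost = invoice 33942.16 + 4902.53 = 38844.69

Total landed cost: CHF 38844.69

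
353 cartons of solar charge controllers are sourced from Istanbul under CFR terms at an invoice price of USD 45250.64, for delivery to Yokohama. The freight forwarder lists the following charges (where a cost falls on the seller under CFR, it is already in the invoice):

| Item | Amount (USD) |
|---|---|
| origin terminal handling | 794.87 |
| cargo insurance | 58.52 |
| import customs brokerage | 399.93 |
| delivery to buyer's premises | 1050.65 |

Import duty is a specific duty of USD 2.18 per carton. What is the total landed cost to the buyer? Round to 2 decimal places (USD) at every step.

Total landed cost: USD 47529.28

CFR: the seller pays costs through ocean freight to the destination port, but not insurance.
Already in the invoice (seller's account under CFR): origin terminal — exclude.
CIF value = CFR price + insurance = 45250.64 + 58.52 = 45309.16
Import duty = 353 × 2.18 = 769.54
Buyer bears: insurance 58.52 + brokerage 399.93 + delivery 1050.65 + duty 769.54 = 2278.64
Landed cost = invoice 45250.64 + 2278.64 = 47529.28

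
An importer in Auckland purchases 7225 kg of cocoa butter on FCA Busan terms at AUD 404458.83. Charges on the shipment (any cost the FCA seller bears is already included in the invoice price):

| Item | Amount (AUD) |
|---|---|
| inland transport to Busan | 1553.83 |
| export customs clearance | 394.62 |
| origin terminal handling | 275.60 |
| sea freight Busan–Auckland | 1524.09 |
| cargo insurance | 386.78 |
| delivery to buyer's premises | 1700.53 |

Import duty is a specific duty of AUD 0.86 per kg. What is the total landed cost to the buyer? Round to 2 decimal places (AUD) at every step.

Total landed cost: AUD 414559.33

FCA: the seller delivers export-cleared goods to the carrier; the buyer bears costs from that point.
Already in the invoice (seller's account under FCA): inland to port, export clearance — exclude.
CIF value = FCA price + origin terminal + freight + insurance = 404458.83 + 275.60 + 1524.09 + 386.78 = 406645.30
Import duty = 7225 × 0.86 = 6213.50
Buyer bears: origin terminal 275.60 + freight 1524.09 + insurance 386.78 + delivery 1700.53 + duty 6213.50 = 10100.50
Landed cost = invoice 404458.83 + 10100.50 = 414559.33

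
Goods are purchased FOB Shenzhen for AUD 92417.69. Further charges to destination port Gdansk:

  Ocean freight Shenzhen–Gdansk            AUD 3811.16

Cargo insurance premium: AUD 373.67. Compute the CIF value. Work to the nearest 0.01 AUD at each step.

CIF = FOB price + freight + insurance
CIF = 92417.69 + 3811.16 + 373.67 = 96602.52

CIF value: AUD 96602.52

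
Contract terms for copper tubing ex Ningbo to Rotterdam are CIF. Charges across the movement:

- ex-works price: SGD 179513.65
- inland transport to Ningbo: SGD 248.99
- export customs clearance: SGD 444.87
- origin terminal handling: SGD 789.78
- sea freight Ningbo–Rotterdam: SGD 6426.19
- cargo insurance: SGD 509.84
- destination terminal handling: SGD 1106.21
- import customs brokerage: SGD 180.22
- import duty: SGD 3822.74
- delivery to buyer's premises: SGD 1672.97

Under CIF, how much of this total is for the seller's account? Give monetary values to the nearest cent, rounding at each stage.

CIF: the seller pays costs through ocean freight and marine insurance to the destination port.
Seller's account: goods 179513.65 + inland to port 248.99 + export clearance 444.87 + origin terminal 789.78 + freight 6426.19 + insurance 509.84 = 187933.32
Buyer's account: destination terminal 1106.21 + brokerage 180.22 + duty 3822.74 + delivery 1672.97 = 6782.14

Seller's account: SGD 187933.32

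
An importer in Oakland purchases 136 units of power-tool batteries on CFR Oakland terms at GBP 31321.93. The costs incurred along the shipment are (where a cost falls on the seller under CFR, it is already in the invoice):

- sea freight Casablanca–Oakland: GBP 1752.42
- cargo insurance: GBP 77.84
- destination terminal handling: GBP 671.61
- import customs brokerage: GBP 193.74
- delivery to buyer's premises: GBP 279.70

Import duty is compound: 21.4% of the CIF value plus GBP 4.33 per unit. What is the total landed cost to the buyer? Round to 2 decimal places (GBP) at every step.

CFR: the seller pays costs through ocean freight to the destination port, but not insurance.
Already in the invoice (seller's account under CFR): freight — exclude.
CIF value = CFR price + insurance = 31321.93 + 77.84 = 31399.77
Ad valorem component: 31399.77 × 21.4% = 6719.55
Specific component: 136 × 4.33 = 588.88
Import duty = 6719.55 + 588.88 = 7308.43
Buyer bears: insurance 77.84 + destination terminal 671.61 + brokerage 193.74 + delivery 279.70 + duty 7308.43 = 8531.32
Landed cost = invoice 31321.93 + 8531.32 = 39853.25

Total landed cost: GBP 39853.25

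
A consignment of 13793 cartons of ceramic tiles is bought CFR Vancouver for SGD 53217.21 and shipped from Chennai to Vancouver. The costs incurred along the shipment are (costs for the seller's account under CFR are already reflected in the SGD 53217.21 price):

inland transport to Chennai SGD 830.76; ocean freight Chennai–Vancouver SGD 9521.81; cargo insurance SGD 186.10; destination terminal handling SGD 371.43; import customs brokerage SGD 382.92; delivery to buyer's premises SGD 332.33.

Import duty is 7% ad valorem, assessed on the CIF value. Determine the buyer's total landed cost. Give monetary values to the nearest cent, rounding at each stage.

CFR: the seller pays costs through ocean freight to the destination port, but not insurance.
Already in the invoice (seller's account under CFR): inland to port, freight — exclude.
CIF value = CFR price + insurance = 53217.21 + 186.10 = 53403.31
Import duty = 53403.31 × 7% = 3738.23
Buyer bears: insurance 186.10 + destination terminal 371.43 + brokerage 382.92 + delivery 332.33 + duty 3738.23 = 5011.01
Landed cost = invoice 53217.21 + 5011.01 = 58228.22

Total landed cost: SGD 58228.22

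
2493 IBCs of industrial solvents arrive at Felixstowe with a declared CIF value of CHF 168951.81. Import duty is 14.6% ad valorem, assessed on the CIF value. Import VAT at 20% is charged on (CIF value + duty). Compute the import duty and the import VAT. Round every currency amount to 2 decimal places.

Import duty = 168951.81 × 14.6% = 24666.96
VAT base = CIF + duty = 168951.81 + 24666.96 = 193618.77
Import VAT = 193618.77 × 20% = 38723.75

Import duty: CHF 24666.96; import VAT: CHF 38723.75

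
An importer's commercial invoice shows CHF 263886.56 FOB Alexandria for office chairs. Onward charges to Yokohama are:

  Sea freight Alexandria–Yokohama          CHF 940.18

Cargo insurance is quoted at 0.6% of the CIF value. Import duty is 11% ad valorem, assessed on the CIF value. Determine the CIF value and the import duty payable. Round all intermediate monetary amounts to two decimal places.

Let C be the CIF value. C = FOB price + freight + 0.6% × C
C − 0.6% × C = 263886.56 + 940.18
0.994 × C = 264826.74
C = 264826.74 / 0.994 = 266425.29
Insurance premium = 0.6% × 266425.29 = 1598.55
Import duty = 266425.29 × 11% = 29306.78

CIF value: CHF 266425.29; import duty: CHF 29306.78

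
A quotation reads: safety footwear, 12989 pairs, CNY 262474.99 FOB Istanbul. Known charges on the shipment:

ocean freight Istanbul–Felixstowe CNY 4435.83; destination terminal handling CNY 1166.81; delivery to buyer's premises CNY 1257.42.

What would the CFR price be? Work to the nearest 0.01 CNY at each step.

CFR price: CNY 266910.82

Not relevant to the conversion: delivery, destination terminal — on the buyer under both terms; not part of either seller's price.
From FOB to CFR, the seller additionally bears: freight.
CFR price = 262474.99 + 4435.83 = 266910.82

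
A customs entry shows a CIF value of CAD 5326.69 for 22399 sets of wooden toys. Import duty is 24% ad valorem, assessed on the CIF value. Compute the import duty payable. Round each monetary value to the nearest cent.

Import duty = 5326.69 × 24% = 1278.41

Import duty: CAD 1278.41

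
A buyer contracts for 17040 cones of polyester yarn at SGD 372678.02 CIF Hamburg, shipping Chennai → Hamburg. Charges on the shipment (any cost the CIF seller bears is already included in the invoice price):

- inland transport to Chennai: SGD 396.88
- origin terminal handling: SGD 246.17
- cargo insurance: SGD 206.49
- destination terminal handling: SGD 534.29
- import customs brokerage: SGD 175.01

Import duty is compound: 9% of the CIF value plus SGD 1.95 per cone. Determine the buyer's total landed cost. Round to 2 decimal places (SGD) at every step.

CIF: the seller pays costs through ocean freight and marine insurance to the destination port.
Already in the invoice (seller's account under CIF): inland to port, origin terminal, insurance — exclude.
The CIF price already equals the CIF value: 372678.02
Ad valorem component: 372678.02 × 9% = 33541.02
Specific component: 17040 × 1.95 = 33228.00
Import duty = 33541.02 + 33228.00 = 66769.02
Buyer bears: destination terminal 534.29 + brokerage 175.01 + duty 66769.02 = 67478.32
Landed cost = invoice 372678.02 + 67478.32 = 440156.34

Total landed cost: SGD 440156.34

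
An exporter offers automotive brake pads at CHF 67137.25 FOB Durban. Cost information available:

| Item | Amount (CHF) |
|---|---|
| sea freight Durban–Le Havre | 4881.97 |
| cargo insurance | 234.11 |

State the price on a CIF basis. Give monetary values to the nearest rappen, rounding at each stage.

CIF price: CHF 72253.33

From FOB to CIF, the seller additionally bears: freight, insurance.
CIF price = 67137.25 + 4881.97 + 234.11 = 72253.33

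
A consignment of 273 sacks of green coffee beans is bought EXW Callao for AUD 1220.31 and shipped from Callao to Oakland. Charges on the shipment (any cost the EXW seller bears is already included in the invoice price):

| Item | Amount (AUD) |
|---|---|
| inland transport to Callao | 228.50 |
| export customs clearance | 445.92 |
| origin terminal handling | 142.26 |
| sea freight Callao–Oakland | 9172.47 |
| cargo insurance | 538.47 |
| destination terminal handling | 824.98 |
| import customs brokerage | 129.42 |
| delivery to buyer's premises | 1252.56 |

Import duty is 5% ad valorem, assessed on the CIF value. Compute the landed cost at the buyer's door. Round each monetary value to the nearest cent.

EXW: the seller makes goods available at their premises; the buyer bears all onward costs.
CIF value = EXW price + inland to port + export clearance + origin terminal + freight + insurance = 1220.31 + 228.50 + 445.92 + 142.26 + 9172.47 + 538.47 = 11747.93
Import duty = 11747.93 × 5% = 587.40
Buyer bears: inland to port 228.50 + export clearance 445.92 + origin terminal 142.26 + freight 9172.47 + insurance 538.47 + destination terminal 824.98 + brokerage 129.42 + delivery 1252.56 + duty 587.40 = 13321.98
Landed cost = invoice 1220.31 + 13321.98 = 14542.29

Total landed cost: AUD 14542.29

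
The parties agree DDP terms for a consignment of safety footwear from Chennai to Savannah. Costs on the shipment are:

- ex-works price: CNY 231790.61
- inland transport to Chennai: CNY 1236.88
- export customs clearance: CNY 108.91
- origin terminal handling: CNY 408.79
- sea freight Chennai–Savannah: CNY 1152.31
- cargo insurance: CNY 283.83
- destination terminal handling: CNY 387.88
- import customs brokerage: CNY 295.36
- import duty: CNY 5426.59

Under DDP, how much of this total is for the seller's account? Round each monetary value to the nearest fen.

Seller's account: CNY 241091.16

DDP: the seller bears all costs including import duty.
Seller's account: goods 231790.61 + inland to port 1236.88 + export clearance 108.91 + origin terminal 408.79 + freight 1152.31 + insurance 283.83 + destination terminal 387.88 + brokerage 295.36 + duty 5426.59 = 241091.16
Buyer's account: 0.00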